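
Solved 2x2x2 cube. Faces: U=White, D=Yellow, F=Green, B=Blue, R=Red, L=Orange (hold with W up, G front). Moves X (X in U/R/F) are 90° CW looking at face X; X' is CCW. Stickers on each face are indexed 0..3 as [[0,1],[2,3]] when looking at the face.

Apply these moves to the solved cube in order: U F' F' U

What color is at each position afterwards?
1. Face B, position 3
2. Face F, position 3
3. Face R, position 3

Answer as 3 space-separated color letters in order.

Answer: B R R

Derivation:
After move 1 (U): U=WWWW F=RRGG R=BBRR B=OOBB L=GGOO
After move 2 (F'): F=RGRG U=WWBR R=YBYR D=GOYY L=GWOW
After move 3 (F'): F=GGRR U=WWYY R=OBGR D=WWYY L=GROB
After move 4 (U): U=YWYW F=OBRR R=OOGR B=GRBB L=GGOB
Query 1: B[3] = B
Query 2: F[3] = R
Query 3: R[3] = R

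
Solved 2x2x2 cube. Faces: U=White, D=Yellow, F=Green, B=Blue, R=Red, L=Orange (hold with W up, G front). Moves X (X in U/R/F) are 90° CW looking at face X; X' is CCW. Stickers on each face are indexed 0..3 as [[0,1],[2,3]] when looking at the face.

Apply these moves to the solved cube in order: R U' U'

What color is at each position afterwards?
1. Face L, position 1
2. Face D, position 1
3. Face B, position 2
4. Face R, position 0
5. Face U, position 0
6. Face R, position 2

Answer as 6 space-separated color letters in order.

After move 1 (R): R=RRRR U=WGWG F=GYGY D=YBYB B=WBWB
After move 2 (U'): U=GGWW F=OOGY R=GYRR B=RRWB L=WBOO
After move 3 (U'): U=GWGW F=WBGY R=OORR B=GYWB L=RROO
Query 1: L[1] = R
Query 2: D[1] = B
Query 3: B[2] = W
Query 4: R[0] = O
Query 5: U[0] = G
Query 6: R[2] = R

Answer: R B W O G R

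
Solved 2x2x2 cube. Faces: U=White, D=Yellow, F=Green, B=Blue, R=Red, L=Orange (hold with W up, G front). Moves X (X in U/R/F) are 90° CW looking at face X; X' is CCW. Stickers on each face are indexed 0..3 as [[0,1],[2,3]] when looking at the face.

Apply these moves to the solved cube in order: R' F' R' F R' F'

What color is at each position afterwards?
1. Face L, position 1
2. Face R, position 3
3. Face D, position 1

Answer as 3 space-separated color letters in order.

Answer: G Y W

Derivation:
After move 1 (R'): R=RRRR U=WBWB F=GWGW D=YGYG B=YBYB
After move 2 (F'): F=WWGG U=WBRR R=GRYR D=OOYG L=OBOW
After move 3 (R'): R=RRGY U=WYRY F=WBGR D=OWYG B=GBOB
After move 4 (F): F=GWRB U=WYWB R=RRYY D=GRYG L=OOOW
After move 5 (R'): R=RYRY U=WOWG F=GYRB D=GWYB B=GBRB
After move 6 (F'): F=YBGR U=WORR R=WYGY D=OWYB L=OGOW
Query 1: L[1] = G
Query 2: R[3] = Y
Query 3: D[1] = W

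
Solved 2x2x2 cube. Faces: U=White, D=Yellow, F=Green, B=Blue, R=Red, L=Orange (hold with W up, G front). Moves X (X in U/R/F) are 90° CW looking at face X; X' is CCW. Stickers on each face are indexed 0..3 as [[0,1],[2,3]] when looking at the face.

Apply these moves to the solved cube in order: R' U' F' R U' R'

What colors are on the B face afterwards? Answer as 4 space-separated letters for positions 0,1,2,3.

Answer: R G Y B

Derivation:
After move 1 (R'): R=RRRR U=WBWB F=GWGW D=YGYG B=YBYB
After move 2 (U'): U=BBWW F=OOGW R=GWRR B=RRYB L=YBOO
After move 3 (F'): F=OWOG U=BBGR R=GWYR D=BOYG L=YWOW
After move 4 (R): R=YGRW U=BWGG F=OOOG D=BYYR B=RRBB
After move 5 (U'): U=WGBG F=YWOG R=OORW B=YGBB L=RROW
After move 6 (R'): R=OWOR U=WBBY F=YGOG D=BWYG B=RGYB
Query: B face = RGYB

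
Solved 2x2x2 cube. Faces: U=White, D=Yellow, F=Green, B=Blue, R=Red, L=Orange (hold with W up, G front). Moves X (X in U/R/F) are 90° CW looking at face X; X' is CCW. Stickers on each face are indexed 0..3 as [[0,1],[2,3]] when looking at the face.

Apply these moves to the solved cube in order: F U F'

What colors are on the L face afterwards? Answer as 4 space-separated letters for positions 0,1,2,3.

Answer: G W O O

Derivation:
After move 1 (F): F=GGGG U=WWOO R=WRWR D=RRYY L=OYOY
After move 2 (U): U=OWOW F=WRGG R=BBWR B=OYBB L=GGOY
After move 3 (F'): F=RGWG U=OWBW R=RBRR D=GYYY L=GWOO
Query: L face = GWOO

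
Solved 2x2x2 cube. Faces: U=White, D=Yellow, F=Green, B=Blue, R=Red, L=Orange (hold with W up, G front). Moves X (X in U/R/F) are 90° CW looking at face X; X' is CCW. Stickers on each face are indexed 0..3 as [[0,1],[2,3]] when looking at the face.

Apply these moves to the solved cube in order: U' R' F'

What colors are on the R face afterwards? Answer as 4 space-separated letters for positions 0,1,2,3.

Answer: O R Y R

Derivation:
After move 1 (U'): U=WWWW F=OOGG R=GGRR B=RRBB L=BBOO
After move 2 (R'): R=GRGR U=WBWR F=OWGW D=YOYG B=YRYB
After move 3 (F'): F=WWOG U=WBGG R=ORYR D=BOYG L=BROW
Query: R face = ORYR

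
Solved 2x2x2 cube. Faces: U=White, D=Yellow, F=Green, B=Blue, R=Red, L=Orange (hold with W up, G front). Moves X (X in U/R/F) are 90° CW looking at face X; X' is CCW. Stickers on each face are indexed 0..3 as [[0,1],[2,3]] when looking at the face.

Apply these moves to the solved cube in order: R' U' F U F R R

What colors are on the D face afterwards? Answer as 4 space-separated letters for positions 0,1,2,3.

Answer: W B Y O

Derivation:
After move 1 (R'): R=RRRR U=WBWB F=GWGW D=YGYG B=YBYB
After move 2 (U'): U=BBWW F=OOGW R=GWRR B=RRYB L=YBOO
After move 3 (F): F=GOWO U=BBOB R=WWWR D=RGYG L=YYOG
After move 4 (U): U=OBBB F=WWWO R=RRWR B=YYYB L=GOOG
After move 5 (F): F=WWOW U=OBGO R=BRBR D=WRYG L=GROG
After move 6 (R): R=BBRR U=OWGW F=WROG D=WYYY B=OYBB
After move 7 (R): R=RBRB U=ORGG F=WYOY D=WBYO B=WYWB
Query: D face = WBYO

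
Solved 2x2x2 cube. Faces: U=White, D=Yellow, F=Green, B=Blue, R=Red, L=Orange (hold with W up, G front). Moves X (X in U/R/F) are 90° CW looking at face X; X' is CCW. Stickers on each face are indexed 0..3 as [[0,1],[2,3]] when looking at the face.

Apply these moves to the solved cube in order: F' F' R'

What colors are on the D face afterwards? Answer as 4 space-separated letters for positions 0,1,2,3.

After move 1 (F'): F=GGGG U=WWRR R=YRYR D=OOYY L=OWOW
After move 2 (F'): F=GGGG U=WWYY R=OROR D=WWYY L=OROR
After move 3 (R'): R=RROO U=WBYB F=GWGY D=WGYG B=YBWB
Query: D face = WGYG

Answer: W G Y G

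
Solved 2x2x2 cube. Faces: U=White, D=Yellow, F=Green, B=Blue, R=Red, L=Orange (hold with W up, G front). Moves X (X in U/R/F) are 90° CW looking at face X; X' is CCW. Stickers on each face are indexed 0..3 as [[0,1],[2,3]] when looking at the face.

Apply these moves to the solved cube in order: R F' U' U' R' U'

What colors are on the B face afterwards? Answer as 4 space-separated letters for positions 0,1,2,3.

Answer: G R O B

Derivation:
After move 1 (R): R=RRRR U=WGWG F=GYGY D=YBYB B=WBWB
After move 2 (F'): F=YYGG U=WGRR R=BRYR D=OOYB L=OGOW
After move 3 (U'): U=GRWR F=OGGG R=YYYR B=BRWB L=WBOW
After move 4 (U'): U=RRGW F=WBGG R=OGYR B=YYWB L=BROW
After move 5 (R'): R=GROY U=RWGY F=WRGW D=OBYG B=BYOB
After move 6 (U'): U=WYRG F=BRGW R=WROY B=GROB L=BYOW
Query: B face = GROB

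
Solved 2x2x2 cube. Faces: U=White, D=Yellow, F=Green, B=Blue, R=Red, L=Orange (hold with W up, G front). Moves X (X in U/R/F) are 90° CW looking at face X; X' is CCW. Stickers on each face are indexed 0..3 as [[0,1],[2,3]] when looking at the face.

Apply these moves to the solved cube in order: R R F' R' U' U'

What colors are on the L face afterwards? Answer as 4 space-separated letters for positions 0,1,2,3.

After move 1 (R): R=RRRR U=WGWG F=GYGY D=YBYB B=WBWB
After move 2 (R): R=RRRR U=WYWY F=GBGB D=YWYW B=GBGB
After move 3 (F'): F=BBGG U=WYRR R=WRYR D=OOYW L=OYOW
After move 4 (R'): R=RRWY U=WGRG F=BYGR D=OBYG B=WBOB
After move 5 (U'): U=GGWR F=OYGR R=BYWY B=RROB L=WBOW
After move 6 (U'): U=GRGW F=WBGR R=OYWY B=BYOB L=RROW
Query: L face = RROW

Answer: R R O W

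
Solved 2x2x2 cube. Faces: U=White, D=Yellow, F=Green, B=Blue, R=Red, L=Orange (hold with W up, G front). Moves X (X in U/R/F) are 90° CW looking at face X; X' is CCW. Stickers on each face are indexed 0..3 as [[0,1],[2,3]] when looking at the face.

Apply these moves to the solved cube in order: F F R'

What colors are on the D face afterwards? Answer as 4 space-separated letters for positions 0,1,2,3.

After move 1 (F): F=GGGG U=WWOO R=WRWR D=RRYY L=OYOY
After move 2 (F): F=GGGG U=WWYY R=OROR D=WWYY L=OROR
After move 3 (R'): R=RROO U=WBYB F=GWGY D=WGYG B=YBWB
Query: D face = WGYG

Answer: W G Y G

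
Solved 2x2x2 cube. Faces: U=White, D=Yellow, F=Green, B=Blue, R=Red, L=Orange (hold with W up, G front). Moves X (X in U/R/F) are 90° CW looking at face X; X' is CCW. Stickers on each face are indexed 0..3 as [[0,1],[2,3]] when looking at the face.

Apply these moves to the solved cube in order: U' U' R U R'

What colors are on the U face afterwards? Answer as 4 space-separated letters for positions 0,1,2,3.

After move 1 (U'): U=WWWW F=OOGG R=GGRR B=RRBB L=BBOO
After move 2 (U'): U=WWWW F=BBGG R=OORR B=GGBB L=RROO
After move 3 (R): R=RORO U=WBWG F=BYGY D=YBYG B=WGWB
After move 4 (U): U=WWGB F=ROGY R=WGRO B=RRWB L=BYOO
After move 5 (R'): R=GOWR U=WWGR F=RWGB D=YOYY B=GRBB
Query: U face = WWGR

Answer: W W G R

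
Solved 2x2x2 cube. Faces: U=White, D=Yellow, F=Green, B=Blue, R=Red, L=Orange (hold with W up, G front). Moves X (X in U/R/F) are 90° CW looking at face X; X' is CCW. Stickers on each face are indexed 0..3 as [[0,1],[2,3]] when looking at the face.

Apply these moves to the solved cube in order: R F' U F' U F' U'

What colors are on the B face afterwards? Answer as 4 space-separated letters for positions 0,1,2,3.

Answer: W G W B

Derivation:
After move 1 (R): R=RRRR U=WGWG F=GYGY D=YBYB B=WBWB
After move 2 (F'): F=YYGG U=WGRR R=BRYR D=OOYB L=OGOW
After move 3 (U): U=RWRG F=BRGG R=WBYR B=OGWB L=YYOW
After move 4 (F'): F=RGBG U=RWWY R=OBOR D=YWYB L=YGOR
After move 5 (U): U=WRYW F=OBBG R=OGOR B=YGWB L=RGOR
After move 6 (F'): F=BGOB U=WROO R=WGYR D=GRYB L=RWOY
After move 7 (U'): U=ROWO F=RWOB R=BGYR B=WGWB L=YGOY
Query: B face = WGWB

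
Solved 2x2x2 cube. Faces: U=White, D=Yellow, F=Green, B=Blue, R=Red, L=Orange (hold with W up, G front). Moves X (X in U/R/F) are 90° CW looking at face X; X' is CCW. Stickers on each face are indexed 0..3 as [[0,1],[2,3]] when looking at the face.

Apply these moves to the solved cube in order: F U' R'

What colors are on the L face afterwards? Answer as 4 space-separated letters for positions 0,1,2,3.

Answer: B B O Y

Derivation:
After move 1 (F): F=GGGG U=WWOO R=WRWR D=RRYY L=OYOY
After move 2 (U'): U=WOWO F=OYGG R=GGWR B=WRBB L=BBOY
After move 3 (R'): R=GRGW U=WBWW F=OOGO D=RYYG B=YRRB
Query: L face = BBOY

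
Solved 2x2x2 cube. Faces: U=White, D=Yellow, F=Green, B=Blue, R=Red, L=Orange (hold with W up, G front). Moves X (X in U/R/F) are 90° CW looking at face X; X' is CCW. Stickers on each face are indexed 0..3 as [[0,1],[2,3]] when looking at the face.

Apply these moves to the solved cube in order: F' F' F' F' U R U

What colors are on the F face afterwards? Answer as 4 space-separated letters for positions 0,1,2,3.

After move 1 (F'): F=GGGG U=WWRR R=YRYR D=OOYY L=OWOW
After move 2 (F'): F=GGGG U=WWYY R=OROR D=WWYY L=OROR
After move 3 (F'): F=GGGG U=WWOO R=WRWR D=RRYY L=OYOY
After move 4 (F'): F=GGGG U=WWWW R=RRRR D=YYYY L=OOOO
After move 5 (U): U=WWWW F=RRGG R=BBRR B=OOBB L=GGOO
After move 6 (R): R=RBRB U=WRWG F=RYGY D=YBYO B=WOWB
After move 7 (U): U=WWGR F=RBGY R=WORB B=GGWB L=RYOO
Query: F face = RBGY

Answer: R B G Y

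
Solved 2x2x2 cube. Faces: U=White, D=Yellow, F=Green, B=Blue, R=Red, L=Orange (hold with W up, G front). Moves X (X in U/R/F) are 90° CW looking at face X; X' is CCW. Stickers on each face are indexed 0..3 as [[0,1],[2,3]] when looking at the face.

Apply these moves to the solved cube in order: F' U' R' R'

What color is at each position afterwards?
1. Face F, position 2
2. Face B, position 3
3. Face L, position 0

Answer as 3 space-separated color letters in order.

Answer: G B B

Derivation:
After move 1 (F'): F=GGGG U=WWRR R=YRYR D=OOYY L=OWOW
After move 2 (U'): U=WRWR F=OWGG R=GGYR B=YRBB L=BBOW
After move 3 (R'): R=GRGY U=WBWY F=ORGR D=OWYG B=YROB
After move 4 (R'): R=RYGG U=WOWY F=OBGY D=ORYR B=GRWB
Query 1: F[2] = G
Query 2: B[3] = B
Query 3: L[0] = B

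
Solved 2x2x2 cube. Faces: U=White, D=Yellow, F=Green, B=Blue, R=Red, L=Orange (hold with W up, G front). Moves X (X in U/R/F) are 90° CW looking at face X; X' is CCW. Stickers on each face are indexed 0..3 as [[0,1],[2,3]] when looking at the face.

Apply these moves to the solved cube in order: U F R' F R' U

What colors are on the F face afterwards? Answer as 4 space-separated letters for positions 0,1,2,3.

After move 1 (U): U=WWWW F=RRGG R=BBRR B=OOBB L=GGOO
After move 2 (F): F=GRGR U=WWOG R=WBWR D=RBYY L=GYOY
After move 3 (R'): R=BRWW U=WBOO F=GWGG D=RRYR B=YOBB
After move 4 (F): F=GGGW U=WBYY R=OROW D=WBYR L=GROR
After move 5 (R'): R=RWOO U=WBYY F=GBGY D=WGYW B=ROBB
After move 6 (U): U=YWYB F=RWGY R=ROOO B=GRBB L=GBOR
Query: F face = RWGY

Answer: R W G Y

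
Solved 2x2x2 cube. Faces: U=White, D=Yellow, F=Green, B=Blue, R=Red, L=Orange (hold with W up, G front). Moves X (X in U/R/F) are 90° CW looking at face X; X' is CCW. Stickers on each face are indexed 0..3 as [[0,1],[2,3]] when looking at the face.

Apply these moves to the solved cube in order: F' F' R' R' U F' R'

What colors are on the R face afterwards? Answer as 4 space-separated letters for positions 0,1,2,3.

Answer: B O W W

Derivation:
After move 1 (F'): F=GGGG U=WWRR R=YRYR D=OOYY L=OWOW
After move 2 (F'): F=GGGG U=WWYY R=OROR D=WWYY L=OROR
After move 3 (R'): R=RROO U=WBYB F=GWGY D=WGYG B=YBWB
After move 4 (R'): R=RORO U=WWYY F=GBGB D=WWYY B=GBGB
After move 5 (U): U=YWYW F=ROGB R=GBRO B=ORGB L=GBOR
After move 6 (F'): F=OBRG U=YWGR R=WBWO D=BRYY L=GWOY
After move 7 (R'): R=BOWW U=YGGO F=OWRR D=BBYG B=YRRB
Query: R face = BOWW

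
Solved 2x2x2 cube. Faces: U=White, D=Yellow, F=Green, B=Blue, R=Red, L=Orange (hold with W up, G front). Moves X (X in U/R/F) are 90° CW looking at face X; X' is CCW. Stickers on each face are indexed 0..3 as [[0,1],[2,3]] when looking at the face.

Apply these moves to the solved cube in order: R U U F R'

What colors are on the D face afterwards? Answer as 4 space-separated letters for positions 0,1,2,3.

After move 1 (R): R=RRRR U=WGWG F=GYGY D=YBYB B=WBWB
After move 2 (U): U=WWGG F=RRGY R=WBRR B=OOWB L=GYOO
After move 3 (U): U=GWGW F=WBGY R=OORR B=GYWB L=RROO
After move 4 (F): F=GWYB U=GWOR R=GOWR D=ROYB L=RYOB
After move 5 (R'): R=ORGW U=GWOG F=GWYR D=RWYB B=BYOB
Query: D face = RWYB

Answer: R W Y B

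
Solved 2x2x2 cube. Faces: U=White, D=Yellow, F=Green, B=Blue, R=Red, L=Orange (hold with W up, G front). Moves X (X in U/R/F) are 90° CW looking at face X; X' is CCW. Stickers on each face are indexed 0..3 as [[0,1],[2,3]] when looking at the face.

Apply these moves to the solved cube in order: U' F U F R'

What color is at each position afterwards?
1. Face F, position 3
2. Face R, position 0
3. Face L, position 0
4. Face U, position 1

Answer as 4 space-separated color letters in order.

After move 1 (U'): U=WWWW F=OOGG R=GGRR B=RRBB L=BBOO
After move 2 (F): F=GOGO U=WWOB R=WGWR D=RGYY L=BYOY
After move 3 (U): U=OWBW F=WGGO R=RRWR B=BYBB L=GOOY
After move 4 (F): F=GWOG U=OWYO R=BRWR D=WRYY L=GROG
After move 5 (R'): R=RRBW U=OBYB F=GWOO D=WWYG B=YYRB
Query 1: F[3] = O
Query 2: R[0] = R
Query 3: L[0] = G
Query 4: U[1] = B

Answer: O R G B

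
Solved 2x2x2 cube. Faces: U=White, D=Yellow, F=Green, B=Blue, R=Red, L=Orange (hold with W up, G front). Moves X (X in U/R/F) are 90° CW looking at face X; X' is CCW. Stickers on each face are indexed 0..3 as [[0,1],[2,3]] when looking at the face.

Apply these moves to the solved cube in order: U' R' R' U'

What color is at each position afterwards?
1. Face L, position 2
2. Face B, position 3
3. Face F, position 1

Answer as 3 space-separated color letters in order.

After move 1 (U'): U=WWWW F=OOGG R=GGRR B=RRBB L=BBOO
After move 2 (R'): R=GRGR U=WBWR F=OWGW D=YOYG B=YRYB
After move 3 (R'): R=RRGG U=WYWY F=OBGR D=YWYW B=GROB
After move 4 (U'): U=YYWW F=BBGR R=OBGG B=RROB L=GROO
Query 1: L[2] = O
Query 2: B[3] = B
Query 3: F[1] = B

Answer: O B B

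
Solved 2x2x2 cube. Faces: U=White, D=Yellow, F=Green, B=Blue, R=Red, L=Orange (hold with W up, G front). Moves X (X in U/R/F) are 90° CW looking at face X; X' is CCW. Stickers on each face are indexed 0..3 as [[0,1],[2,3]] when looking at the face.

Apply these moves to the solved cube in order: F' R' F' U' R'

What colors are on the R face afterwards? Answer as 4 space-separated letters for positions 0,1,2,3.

Answer: R Y W O

Derivation:
After move 1 (F'): F=GGGG U=WWRR R=YRYR D=OOYY L=OWOW
After move 2 (R'): R=RRYY U=WBRB F=GWGR D=OGYG B=YBOB
After move 3 (F'): F=WRGG U=WBRY R=GROY D=WWYG L=OBOR
After move 4 (U'): U=BYWR F=OBGG R=WROY B=GROB L=YBOR
After move 5 (R'): R=RYWO U=BOWG F=OYGR D=WBYG B=GRWB
Query: R face = RYWO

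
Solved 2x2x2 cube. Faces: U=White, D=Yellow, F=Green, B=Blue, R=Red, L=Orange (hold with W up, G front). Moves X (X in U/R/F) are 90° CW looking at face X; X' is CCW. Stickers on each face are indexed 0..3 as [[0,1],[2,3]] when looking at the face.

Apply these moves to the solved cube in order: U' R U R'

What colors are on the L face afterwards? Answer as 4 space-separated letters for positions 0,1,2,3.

After move 1 (U'): U=WWWW F=OOGG R=GGRR B=RRBB L=BBOO
After move 2 (R): R=RGRG U=WOWG F=OYGY D=YBYR B=WRWB
After move 3 (U): U=WWGO F=RGGY R=WRRG B=BBWB L=OYOO
After move 4 (R'): R=RGWR U=WWGB F=RWGO D=YGYY B=RBBB
Query: L face = OYOO

Answer: O Y O O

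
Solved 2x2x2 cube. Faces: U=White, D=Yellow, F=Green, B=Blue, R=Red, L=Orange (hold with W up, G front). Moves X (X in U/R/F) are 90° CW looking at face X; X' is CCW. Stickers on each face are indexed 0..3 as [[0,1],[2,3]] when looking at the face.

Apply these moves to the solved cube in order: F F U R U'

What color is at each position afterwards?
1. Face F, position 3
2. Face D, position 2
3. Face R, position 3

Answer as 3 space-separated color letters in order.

After move 1 (F): F=GGGG U=WWOO R=WRWR D=RRYY L=OYOY
After move 2 (F): F=GGGG U=WWYY R=OROR D=WWYY L=OROR
After move 3 (U): U=YWYW F=ORGG R=BBOR B=ORBB L=GGOR
After move 4 (R): R=OBRB U=YRYG F=OWGY D=WBYO B=WRWB
After move 5 (U'): U=RGYY F=GGGY R=OWRB B=OBWB L=WROR
Query 1: F[3] = Y
Query 2: D[2] = Y
Query 3: R[3] = B

Answer: Y Y B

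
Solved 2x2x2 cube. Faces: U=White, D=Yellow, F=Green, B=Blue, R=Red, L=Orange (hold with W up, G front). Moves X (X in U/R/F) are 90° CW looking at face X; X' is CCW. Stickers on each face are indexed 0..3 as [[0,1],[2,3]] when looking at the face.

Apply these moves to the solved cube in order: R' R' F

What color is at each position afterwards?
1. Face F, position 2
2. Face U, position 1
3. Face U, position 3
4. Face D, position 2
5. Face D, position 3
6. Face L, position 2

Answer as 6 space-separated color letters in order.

After move 1 (R'): R=RRRR U=WBWB F=GWGW D=YGYG B=YBYB
After move 2 (R'): R=RRRR U=WYWY F=GBGB D=YWYW B=GBGB
After move 3 (F): F=GGBB U=WYOO R=WRYR D=RRYW L=OYOW
Query 1: F[2] = B
Query 2: U[1] = Y
Query 3: U[3] = O
Query 4: D[2] = Y
Query 5: D[3] = W
Query 6: L[2] = O

Answer: B Y O Y W O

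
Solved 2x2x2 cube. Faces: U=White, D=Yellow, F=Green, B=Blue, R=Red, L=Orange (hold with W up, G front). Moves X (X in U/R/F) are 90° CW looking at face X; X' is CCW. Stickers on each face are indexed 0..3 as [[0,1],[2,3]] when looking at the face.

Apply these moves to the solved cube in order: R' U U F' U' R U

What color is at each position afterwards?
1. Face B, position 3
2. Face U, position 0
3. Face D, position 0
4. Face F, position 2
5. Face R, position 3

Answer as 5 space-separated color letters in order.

Answer: B B R Y W

Derivation:
After move 1 (R'): R=RRRR U=WBWB F=GWGW D=YGYG B=YBYB
After move 2 (U): U=WWBB F=RRGW R=YBRR B=OOYB L=GWOO
After move 3 (U): U=BWBW F=YBGW R=OORR B=GWYB L=RROO
After move 4 (F'): F=BWYG U=BWOR R=GOYR D=ROYG L=RWOB
After move 5 (U'): U=WRBO F=RWYG R=BWYR B=GOYB L=GWOB
After move 6 (R): R=YBRW U=WWBG F=ROYG D=RYYG B=OORB
After move 7 (U): U=BWGW F=YBYG R=OORW B=GWRB L=ROOB
Query 1: B[3] = B
Query 2: U[0] = B
Query 3: D[0] = R
Query 4: F[2] = Y
Query 5: R[3] = W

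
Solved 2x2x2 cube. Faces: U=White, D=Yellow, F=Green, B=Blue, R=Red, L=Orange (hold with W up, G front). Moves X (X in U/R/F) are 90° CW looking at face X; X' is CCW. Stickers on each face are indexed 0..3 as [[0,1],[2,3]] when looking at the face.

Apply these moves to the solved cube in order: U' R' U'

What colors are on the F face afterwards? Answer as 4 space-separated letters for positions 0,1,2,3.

Answer: B B G W

Derivation:
After move 1 (U'): U=WWWW F=OOGG R=GGRR B=RRBB L=BBOO
After move 2 (R'): R=GRGR U=WBWR F=OWGW D=YOYG B=YRYB
After move 3 (U'): U=BRWW F=BBGW R=OWGR B=GRYB L=YROO
Query: F face = BBGW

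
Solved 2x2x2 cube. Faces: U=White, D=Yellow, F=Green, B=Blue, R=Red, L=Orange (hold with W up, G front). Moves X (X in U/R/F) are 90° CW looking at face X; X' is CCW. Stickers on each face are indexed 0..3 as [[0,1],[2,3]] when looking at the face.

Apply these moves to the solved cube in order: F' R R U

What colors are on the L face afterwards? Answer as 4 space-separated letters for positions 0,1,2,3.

Answer: G B O W

Derivation:
After move 1 (F'): F=GGGG U=WWRR R=YRYR D=OOYY L=OWOW
After move 2 (R): R=YYRR U=WGRG F=GOGY D=OBYB B=RBWB
After move 3 (R): R=RYRY U=WORY F=GBGB D=OWYR B=GBGB
After move 4 (U): U=RWYO F=RYGB R=GBRY B=OWGB L=GBOW
Query: L face = GBOW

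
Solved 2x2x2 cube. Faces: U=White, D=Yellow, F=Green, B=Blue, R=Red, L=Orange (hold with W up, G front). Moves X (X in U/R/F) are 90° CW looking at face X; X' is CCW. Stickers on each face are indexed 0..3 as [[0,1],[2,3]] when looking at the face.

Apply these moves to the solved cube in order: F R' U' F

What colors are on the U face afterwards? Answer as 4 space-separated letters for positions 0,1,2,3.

After move 1 (F): F=GGGG U=WWOO R=WRWR D=RRYY L=OYOY
After move 2 (R'): R=RRWW U=WBOB F=GWGO D=RGYG B=YBRB
After move 3 (U'): U=BBWO F=OYGO R=GWWW B=RRRB L=YBOY
After move 4 (F): F=GOOY U=BBYB R=WWOW D=WGYG L=YROG
Query: U face = BBYB

Answer: B B Y B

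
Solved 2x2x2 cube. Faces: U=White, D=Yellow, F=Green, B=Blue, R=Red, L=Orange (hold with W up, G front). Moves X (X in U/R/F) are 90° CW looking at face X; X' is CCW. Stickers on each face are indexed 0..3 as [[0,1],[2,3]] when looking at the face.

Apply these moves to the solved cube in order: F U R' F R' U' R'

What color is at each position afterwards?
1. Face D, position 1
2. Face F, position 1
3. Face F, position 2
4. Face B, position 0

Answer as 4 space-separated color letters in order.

After move 1 (F): F=GGGG U=WWOO R=WRWR D=RRYY L=OYOY
After move 2 (U): U=OWOW F=WRGG R=BBWR B=OYBB L=GGOY
After move 3 (R'): R=BRBW U=OBOO F=WWGW D=RRYG B=YYRB
After move 4 (F): F=GWWW U=OBYG R=OROW D=BBYG L=GROR
After move 5 (R'): R=RWOO U=ORYY F=GBWG D=BWYW B=GYBB
After move 6 (U'): U=RYOY F=GRWG R=GBOO B=RWBB L=GYOR
After move 7 (R'): R=BOGO U=RBOR F=GYWY D=BRYG B=WWWB
Query 1: D[1] = R
Query 2: F[1] = Y
Query 3: F[2] = W
Query 4: B[0] = W

Answer: R Y W W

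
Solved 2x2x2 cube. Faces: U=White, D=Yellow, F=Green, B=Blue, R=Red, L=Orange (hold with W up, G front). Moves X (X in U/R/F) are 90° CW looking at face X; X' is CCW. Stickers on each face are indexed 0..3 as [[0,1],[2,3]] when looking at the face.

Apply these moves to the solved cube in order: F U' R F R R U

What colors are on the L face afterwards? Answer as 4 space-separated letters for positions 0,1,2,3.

Answer: G O O B

Derivation:
After move 1 (F): F=GGGG U=WWOO R=WRWR D=RRYY L=OYOY
After move 2 (U'): U=WOWO F=OYGG R=GGWR B=WRBB L=BBOY
After move 3 (R): R=WGRG U=WYWG F=ORGY D=RBYW B=OROB
After move 4 (F): F=GOYR U=WYYB R=WGGG D=RWYW L=BROB
After move 5 (R): R=GWGG U=WOYR F=GWYW D=ROYO B=BRYB
After move 6 (R): R=GGGW U=WWYW F=GOYO D=RYYB B=RROB
After move 7 (U): U=YWWW F=GGYO R=RRGW B=BROB L=GOOB
Query: L face = GOOB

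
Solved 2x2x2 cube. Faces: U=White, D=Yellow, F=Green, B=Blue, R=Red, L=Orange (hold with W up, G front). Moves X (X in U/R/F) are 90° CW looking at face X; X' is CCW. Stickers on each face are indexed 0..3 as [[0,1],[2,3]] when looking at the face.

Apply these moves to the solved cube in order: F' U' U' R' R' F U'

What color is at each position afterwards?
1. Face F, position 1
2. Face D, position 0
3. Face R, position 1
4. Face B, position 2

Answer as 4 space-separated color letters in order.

After move 1 (F'): F=GGGG U=WWRR R=YRYR D=OOYY L=OWOW
After move 2 (U'): U=WRWR F=OWGG R=GGYR B=YRBB L=BBOW
After move 3 (U'): U=RRWW F=BBGG R=OWYR B=GGBB L=YROW
After move 4 (R'): R=WROY U=RBWG F=BRGW D=OBYG B=YGOB
After move 5 (R'): R=RYWO U=ROWY F=BBGG D=ORYW B=GGBB
After move 6 (F): F=GBGB U=ROWR R=WYYO D=WRYW L=YOOR
After move 7 (U'): U=ORRW F=YOGB R=GBYO B=WYBB L=GGOR
Query 1: F[1] = O
Query 2: D[0] = W
Query 3: R[1] = B
Query 4: B[2] = B

Answer: O W B B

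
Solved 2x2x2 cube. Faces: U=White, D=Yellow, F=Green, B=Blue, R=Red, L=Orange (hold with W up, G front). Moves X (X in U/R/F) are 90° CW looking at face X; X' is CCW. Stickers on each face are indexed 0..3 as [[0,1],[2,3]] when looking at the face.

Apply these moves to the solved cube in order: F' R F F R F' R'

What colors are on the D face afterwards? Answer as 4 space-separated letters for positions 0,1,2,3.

After move 1 (F'): F=GGGG U=WWRR R=YRYR D=OOYY L=OWOW
After move 2 (R): R=YYRR U=WGRG F=GOGY D=OBYB B=RBWB
After move 3 (F): F=GGYO U=WGWW R=RYGR D=RYYB L=OOOB
After move 4 (F): F=YGOG U=WGBO R=WYWR D=GRYB L=OROY
After move 5 (R): R=WWRY U=WGBG F=YROB D=GWYR B=OBGB
After move 6 (F'): F=RBYO U=WGWR R=WWGY D=RYYR L=OGOB
After move 7 (R'): R=WYWG U=WGWO F=RGYR D=RBYO B=RBYB
Query: D face = RBYO

Answer: R B Y O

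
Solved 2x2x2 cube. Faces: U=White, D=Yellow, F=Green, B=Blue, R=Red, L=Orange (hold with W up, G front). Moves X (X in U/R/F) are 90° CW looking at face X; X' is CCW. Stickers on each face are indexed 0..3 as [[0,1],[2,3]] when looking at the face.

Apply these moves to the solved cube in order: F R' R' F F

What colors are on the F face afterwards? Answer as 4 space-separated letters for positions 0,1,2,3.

After move 1 (F): F=GGGG U=WWOO R=WRWR D=RRYY L=OYOY
After move 2 (R'): R=RRWW U=WBOB F=GWGO D=RGYG B=YBRB
After move 3 (R'): R=RWRW U=WROY F=GBGB D=RWYO B=GBGB
After move 4 (F): F=GGBB U=WRYY R=OWYW D=RRYO L=OROW
After move 5 (F): F=BGBG U=WRWR R=YWYW D=YOYO L=OROR
Query: F face = BGBG

Answer: B G B G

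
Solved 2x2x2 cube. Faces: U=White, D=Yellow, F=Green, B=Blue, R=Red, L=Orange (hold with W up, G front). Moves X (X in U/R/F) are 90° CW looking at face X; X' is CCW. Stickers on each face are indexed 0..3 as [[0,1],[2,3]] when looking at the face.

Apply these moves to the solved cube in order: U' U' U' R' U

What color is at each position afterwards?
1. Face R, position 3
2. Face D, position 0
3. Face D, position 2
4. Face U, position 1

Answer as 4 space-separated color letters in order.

Answer: R Y Y W

Derivation:
After move 1 (U'): U=WWWW F=OOGG R=GGRR B=RRBB L=BBOO
After move 2 (U'): U=WWWW F=BBGG R=OORR B=GGBB L=RROO
After move 3 (U'): U=WWWW F=RRGG R=BBRR B=OOBB L=GGOO
After move 4 (R'): R=BRBR U=WBWO F=RWGW D=YRYG B=YOYB
After move 5 (U): U=WWOB F=BRGW R=YOBR B=GGYB L=RWOO
Query 1: R[3] = R
Query 2: D[0] = Y
Query 3: D[2] = Y
Query 4: U[1] = W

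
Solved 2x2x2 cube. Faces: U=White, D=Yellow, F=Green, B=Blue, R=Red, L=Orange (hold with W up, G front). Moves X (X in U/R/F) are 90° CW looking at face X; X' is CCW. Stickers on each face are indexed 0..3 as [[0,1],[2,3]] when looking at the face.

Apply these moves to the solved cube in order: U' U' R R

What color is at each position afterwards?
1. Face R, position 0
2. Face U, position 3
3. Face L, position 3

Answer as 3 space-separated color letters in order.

Answer: R Y O

Derivation:
After move 1 (U'): U=WWWW F=OOGG R=GGRR B=RRBB L=BBOO
After move 2 (U'): U=WWWW F=BBGG R=OORR B=GGBB L=RROO
After move 3 (R): R=RORO U=WBWG F=BYGY D=YBYG B=WGWB
After move 4 (R): R=RROO U=WYWY F=BBGG D=YWYW B=GGBB
Query 1: R[0] = R
Query 2: U[3] = Y
Query 3: L[3] = O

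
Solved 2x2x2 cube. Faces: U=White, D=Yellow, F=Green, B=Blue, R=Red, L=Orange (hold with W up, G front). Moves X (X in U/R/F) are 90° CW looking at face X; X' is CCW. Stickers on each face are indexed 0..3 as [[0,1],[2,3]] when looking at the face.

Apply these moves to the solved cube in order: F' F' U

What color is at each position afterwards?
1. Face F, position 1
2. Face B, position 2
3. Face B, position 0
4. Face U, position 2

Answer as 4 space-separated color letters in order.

After move 1 (F'): F=GGGG U=WWRR R=YRYR D=OOYY L=OWOW
After move 2 (F'): F=GGGG U=WWYY R=OROR D=WWYY L=OROR
After move 3 (U): U=YWYW F=ORGG R=BBOR B=ORBB L=GGOR
Query 1: F[1] = R
Query 2: B[2] = B
Query 3: B[0] = O
Query 4: U[2] = Y

Answer: R B O Y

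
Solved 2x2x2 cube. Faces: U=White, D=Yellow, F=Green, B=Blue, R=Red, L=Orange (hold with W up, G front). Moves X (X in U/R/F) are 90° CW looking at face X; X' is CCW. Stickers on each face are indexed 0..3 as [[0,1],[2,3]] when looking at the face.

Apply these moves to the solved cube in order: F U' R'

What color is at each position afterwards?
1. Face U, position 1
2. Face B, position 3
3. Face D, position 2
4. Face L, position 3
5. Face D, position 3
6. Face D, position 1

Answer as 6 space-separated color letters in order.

After move 1 (F): F=GGGG U=WWOO R=WRWR D=RRYY L=OYOY
After move 2 (U'): U=WOWO F=OYGG R=GGWR B=WRBB L=BBOY
After move 3 (R'): R=GRGW U=WBWW F=OOGO D=RYYG B=YRRB
Query 1: U[1] = B
Query 2: B[3] = B
Query 3: D[2] = Y
Query 4: L[3] = Y
Query 5: D[3] = G
Query 6: D[1] = Y

Answer: B B Y Y G Y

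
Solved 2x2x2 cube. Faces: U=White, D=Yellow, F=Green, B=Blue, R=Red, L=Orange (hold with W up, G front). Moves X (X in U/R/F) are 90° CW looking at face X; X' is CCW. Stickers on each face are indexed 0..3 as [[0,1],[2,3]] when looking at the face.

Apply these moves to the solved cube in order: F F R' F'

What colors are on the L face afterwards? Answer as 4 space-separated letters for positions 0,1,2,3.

After move 1 (F): F=GGGG U=WWOO R=WRWR D=RRYY L=OYOY
After move 2 (F): F=GGGG U=WWYY R=OROR D=WWYY L=OROR
After move 3 (R'): R=RROO U=WBYB F=GWGY D=WGYG B=YBWB
After move 4 (F'): F=WYGG U=WBRO R=GRWO D=RRYG L=OBOY
Query: L face = OBOY

Answer: O B O Y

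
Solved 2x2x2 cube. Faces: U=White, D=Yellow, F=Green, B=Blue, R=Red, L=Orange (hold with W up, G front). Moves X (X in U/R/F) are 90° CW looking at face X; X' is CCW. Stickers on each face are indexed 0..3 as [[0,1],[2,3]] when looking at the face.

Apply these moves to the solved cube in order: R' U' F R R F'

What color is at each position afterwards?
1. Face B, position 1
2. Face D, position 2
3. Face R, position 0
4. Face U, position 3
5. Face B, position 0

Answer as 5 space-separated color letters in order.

Answer: R Y B W O

Derivation:
After move 1 (R'): R=RRRR U=WBWB F=GWGW D=YGYG B=YBYB
After move 2 (U'): U=BBWW F=OOGW R=GWRR B=RRYB L=YBOO
After move 3 (F): F=GOWO U=BBOB R=WWWR D=RGYG L=YYOG
After move 4 (R): R=WWRW U=BOOO F=GGWG D=RYYR B=BRBB
After move 5 (R): R=RWWW U=BGOG F=GYWR D=RBYB B=OROB
After move 6 (F'): F=YRGW U=BGRW R=BWRW D=YGYB L=YGOO
Query 1: B[1] = R
Query 2: D[2] = Y
Query 3: R[0] = B
Query 4: U[3] = W
Query 5: B[0] = O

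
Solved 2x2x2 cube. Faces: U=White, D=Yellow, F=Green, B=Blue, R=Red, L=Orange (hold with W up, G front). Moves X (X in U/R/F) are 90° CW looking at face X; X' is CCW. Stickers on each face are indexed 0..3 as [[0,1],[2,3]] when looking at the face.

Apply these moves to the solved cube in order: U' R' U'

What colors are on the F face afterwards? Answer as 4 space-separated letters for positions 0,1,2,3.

Answer: B B G W

Derivation:
After move 1 (U'): U=WWWW F=OOGG R=GGRR B=RRBB L=BBOO
After move 2 (R'): R=GRGR U=WBWR F=OWGW D=YOYG B=YRYB
After move 3 (U'): U=BRWW F=BBGW R=OWGR B=GRYB L=YROO
Query: F face = BBGW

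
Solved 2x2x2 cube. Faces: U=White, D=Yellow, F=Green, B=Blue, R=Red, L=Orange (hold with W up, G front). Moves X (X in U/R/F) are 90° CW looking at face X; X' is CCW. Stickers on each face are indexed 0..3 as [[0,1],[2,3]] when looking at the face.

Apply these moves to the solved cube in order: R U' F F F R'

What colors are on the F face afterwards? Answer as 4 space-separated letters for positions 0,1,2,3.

Answer: O G O R

Derivation:
After move 1 (R): R=RRRR U=WGWG F=GYGY D=YBYB B=WBWB
After move 2 (U'): U=GGWW F=OOGY R=GYRR B=RRWB L=WBOO
After move 3 (F): F=GOYO U=GGOB R=WYWR D=RGYB L=WYOB
After move 4 (F): F=YGOO U=GGBY R=OYBR D=WWYB L=WROG
After move 5 (F): F=OYOG U=GGGR R=BYYR D=BOYB L=WWOW
After move 6 (R'): R=YRBY U=GWGR F=OGOR D=BYYG B=BROB
Query: F face = OGOR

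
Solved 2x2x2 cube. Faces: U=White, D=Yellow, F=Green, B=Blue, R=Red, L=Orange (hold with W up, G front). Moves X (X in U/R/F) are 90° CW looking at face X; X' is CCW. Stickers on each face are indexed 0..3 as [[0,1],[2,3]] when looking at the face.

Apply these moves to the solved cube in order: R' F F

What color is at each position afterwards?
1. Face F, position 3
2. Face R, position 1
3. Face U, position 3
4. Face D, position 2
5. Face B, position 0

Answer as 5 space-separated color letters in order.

Answer: G R Y Y Y

Derivation:
After move 1 (R'): R=RRRR U=WBWB F=GWGW D=YGYG B=YBYB
After move 2 (F): F=GGWW U=WBOO R=WRBR D=RRYG L=OYOG
After move 3 (F): F=WGWG U=WBGY R=OROR D=BWYG L=OROR
Query 1: F[3] = G
Query 2: R[1] = R
Query 3: U[3] = Y
Query 4: D[2] = Y
Query 5: B[0] = Y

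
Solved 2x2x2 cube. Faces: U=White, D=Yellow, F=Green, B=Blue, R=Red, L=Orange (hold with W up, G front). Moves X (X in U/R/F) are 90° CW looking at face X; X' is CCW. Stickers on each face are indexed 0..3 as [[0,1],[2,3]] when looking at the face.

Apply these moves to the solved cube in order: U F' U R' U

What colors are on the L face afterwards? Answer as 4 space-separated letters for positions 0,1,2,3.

Answer: Y W O W

Derivation:
After move 1 (U): U=WWWW F=RRGG R=BBRR B=OOBB L=GGOO
After move 2 (F'): F=RGRG U=WWBR R=YBYR D=GOYY L=GWOW
After move 3 (U): U=BWRW F=YBRG R=OOYR B=GWBB L=RGOW
After move 4 (R'): R=OROY U=BBRG F=YWRW D=GBYG B=YWOB
After move 5 (U): U=RBGB F=ORRW R=YWOY B=RGOB L=YWOW
Query: L face = YWOW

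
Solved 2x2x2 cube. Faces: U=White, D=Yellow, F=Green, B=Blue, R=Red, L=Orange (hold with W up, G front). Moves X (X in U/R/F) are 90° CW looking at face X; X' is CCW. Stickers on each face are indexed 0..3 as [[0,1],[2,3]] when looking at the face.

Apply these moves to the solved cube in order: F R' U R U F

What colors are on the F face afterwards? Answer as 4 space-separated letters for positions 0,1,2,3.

After move 1 (F): F=GGGG U=WWOO R=WRWR D=RRYY L=OYOY
After move 2 (R'): R=RRWW U=WBOB F=GWGO D=RGYG B=YBRB
After move 3 (U): U=OWBB F=RRGO R=YBWW B=OYRB L=GWOY
After move 4 (R): R=WYWB U=ORBO F=RGGG D=RRYO B=BYWB
After move 5 (U): U=BOOR F=WYGG R=BYWB B=GWWB L=RGOY
After move 6 (F): F=GWGY U=BOYG R=OYRB D=WBYO L=RROR
Query: F face = GWGY

Answer: G W G Y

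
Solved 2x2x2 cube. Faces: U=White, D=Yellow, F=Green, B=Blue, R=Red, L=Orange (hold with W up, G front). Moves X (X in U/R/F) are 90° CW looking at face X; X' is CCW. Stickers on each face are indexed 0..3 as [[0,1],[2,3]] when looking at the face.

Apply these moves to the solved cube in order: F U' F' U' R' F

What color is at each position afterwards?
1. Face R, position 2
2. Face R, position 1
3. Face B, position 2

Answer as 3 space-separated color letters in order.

After move 1 (F): F=GGGG U=WWOO R=WRWR D=RRYY L=OYOY
After move 2 (U'): U=WOWO F=OYGG R=GGWR B=WRBB L=BBOY
After move 3 (F'): F=YGOG U=WOGW R=RGRR D=BYYY L=BOOW
After move 4 (U'): U=OWWG F=BOOG R=YGRR B=RGBB L=WROW
After move 5 (R'): R=GRYR U=OBWR F=BWOG D=BOYG B=YGYB
After move 6 (F): F=OBGW U=OBWR R=WRRR D=YGYG L=WBOO
Query 1: R[2] = R
Query 2: R[1] = R
Query 3: B[2] = Y

Answer: R R Y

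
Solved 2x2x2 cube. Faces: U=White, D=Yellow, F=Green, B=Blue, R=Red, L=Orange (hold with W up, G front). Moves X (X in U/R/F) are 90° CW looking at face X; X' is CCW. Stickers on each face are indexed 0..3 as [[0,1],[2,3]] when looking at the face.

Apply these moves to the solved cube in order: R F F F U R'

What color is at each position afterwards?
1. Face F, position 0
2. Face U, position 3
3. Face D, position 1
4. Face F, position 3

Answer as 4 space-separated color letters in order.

Answer: B O R G

Derivation:
After move 1 (R): R=RRRR U=WGWG F=GYGY D=YBYB B=WBWB
After move 2 (F): F=GGYY U=WGOO R=WRGR D=RRYB L=OYOB
After move 3 (F): F=YGYG U=WGBY R=OROR D=GWYB L=OROR
After move 4 (F): F=YYGG U=WGRR R=BRYR D=OOYB L=OGOW
After move 5 (U): U=RWRG F=BRGG R=WBYR B=OGWB L=YYOW
After move 6 (R'): R=BRWY U=RWRO F=BWGG D=ORYG B=BGOB
Query 1: F[0] = B
Query 2: U[3] = O
Query 3: D[1] = R
Query 4: F[3] = G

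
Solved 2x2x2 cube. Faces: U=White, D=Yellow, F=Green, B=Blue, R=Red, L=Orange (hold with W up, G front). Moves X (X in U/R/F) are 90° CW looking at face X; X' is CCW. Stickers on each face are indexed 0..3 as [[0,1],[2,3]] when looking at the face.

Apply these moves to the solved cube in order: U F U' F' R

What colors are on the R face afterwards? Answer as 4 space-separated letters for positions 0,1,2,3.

Answer: R B R R

Derivation:
After move 1 (U): U=WWWW F=RRGG R=BBRR B=OOBB L=GGOO
After move 2 (F): F=GRGR U=WWOG R=WBWR D=RBYY L=GYOY
After move 3 (U'): U=WGWO F=GYGR R=GRWR B=WBBB L=OOOY
After move 4 (F'): F=YRGG U=WGGW R=BRRR D=OYYY L=OOOW
After move 5 (R): R=RBRR U=WRGG F=YYGY D=OBYW B=WBGB
Query: R face = RBRR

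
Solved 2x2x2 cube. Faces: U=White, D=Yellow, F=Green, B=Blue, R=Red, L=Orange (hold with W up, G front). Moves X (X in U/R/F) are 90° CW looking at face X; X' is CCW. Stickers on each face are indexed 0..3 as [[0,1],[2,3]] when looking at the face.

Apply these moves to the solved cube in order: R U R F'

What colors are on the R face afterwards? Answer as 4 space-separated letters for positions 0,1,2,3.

Answer: W W Y B

Derivation:
After move 1 (R): R=RRRR U=WGWG F=GYGY D=YBYB B=WBWB
After move 2 (U): U=WWGG F=RRGY R=WBRR B=OOWB L=GYOO
After move 3 (R): R=RWRB U=WRGY F=RBGB D=YWYO B=GOWB
After move 4 (F'): F=BBRG U=WRRR R=WWYB D=YOYO L=GYOG
Query: R face = WWYB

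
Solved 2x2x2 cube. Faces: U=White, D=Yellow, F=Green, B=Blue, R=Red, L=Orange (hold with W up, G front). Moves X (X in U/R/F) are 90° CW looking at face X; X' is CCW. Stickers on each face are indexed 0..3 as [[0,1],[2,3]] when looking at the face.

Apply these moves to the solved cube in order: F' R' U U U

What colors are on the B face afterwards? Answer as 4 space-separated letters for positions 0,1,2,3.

After move 1 (F'): F=GGGG U=WWRR R=YRYR D=OOYY L=OWOW
After move 2 (R'): R=RRYY U=WBRB F=GWGR D=OGYG B=YBOB
After move 3 (U): U=RWBB F=RRGR R=YBYY B=OWOB L=GWOW
After move 4 (U): U=BRBW F=YBGR R=OWYY B=GWOB L=RROW
After move 5 (U): U=BBWR F=OWGR R=GWYY B=RROB L=YBOW
Query: B face = RROB

Answer: R R O B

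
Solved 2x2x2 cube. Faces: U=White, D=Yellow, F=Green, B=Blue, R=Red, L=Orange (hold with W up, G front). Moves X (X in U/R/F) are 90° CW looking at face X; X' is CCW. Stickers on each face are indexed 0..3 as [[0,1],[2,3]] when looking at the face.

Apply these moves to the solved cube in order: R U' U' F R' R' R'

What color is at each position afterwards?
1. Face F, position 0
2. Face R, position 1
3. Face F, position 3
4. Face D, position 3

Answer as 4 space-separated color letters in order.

Answer: G G B G

Derivation:
After move 1 (R): R=RRRR U=WGWG F=GYGY D=YBYB B=WBWB
After move 2 (U'): U=GGWW F=OOGY R=GYRR B=RRWB L=WBOO
After move 3 (U'): U=GWGW F=WBGY R=OORR B=GYWB L=RROO
After move 4 (F): F=GWYB U=GWOR R=GOWR D=ROYB L=RYOB
After move 5 (R'): R=ORGW U=GWOG F=GWYR D=RWYB B=BYOB
After move 6 (R'): R=RWOG U=GOOB F=GWYG D=RWYR B=BYWB
After move 7 (R'): R=WGRO U=GWOB F=GOYB D=RWYG B=RYWB
Query 1: F[0] = G
Query 2: R[1] = G
Query 3: F[3] = B
Query 4: D[3] = G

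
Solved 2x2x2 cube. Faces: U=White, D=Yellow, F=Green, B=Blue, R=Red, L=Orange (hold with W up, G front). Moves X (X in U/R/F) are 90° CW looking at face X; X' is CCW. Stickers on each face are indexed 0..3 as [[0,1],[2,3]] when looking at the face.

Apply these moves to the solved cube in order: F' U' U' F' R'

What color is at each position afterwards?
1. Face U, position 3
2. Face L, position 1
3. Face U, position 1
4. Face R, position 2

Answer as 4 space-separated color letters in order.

After move 1 (F'): F=GGGG U=WWRR R=YRYR D=OOYY L=OWOW
After move 2 (U'): U=WRWR F=OWGG R=GGYR B=YRBB L=BBOW
After move 3 (U'): U=RRWW F=BBGG R=OWYR B=GGBB L=YROW
After move 4 (F'): F=BGBG U=RROY R=OWOR D=RWYY L=YWOW
After move 5 (R'): R=WROO U=RBOG F=BRBY D=RGYG B=YGWB
Query 1: U[3] = G
Query 2: L[1] = W
Query 3: U[1] = B
Query 4: R[2] = O

Answer: G W B O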